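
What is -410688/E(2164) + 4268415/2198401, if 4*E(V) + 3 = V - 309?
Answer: -900880633743/1017859663 ≈ -885.07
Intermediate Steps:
E(V) = -78 + V/4 (E(V) = -¾ + (V - 309)/4 = -¾ + (-309 + V)/4 = -¾ + (-309/4 + V/4) = -78 + V/4)
-410688/E(2164) + 4268415/2198401 = -410688/(-78 + (¼)*2164) + 4268415/2198401 = -410688/(-78 + 541) + 4268415*(1/2198401) = -410688/463 + 4268415/2198401 = -900880633743/1017859663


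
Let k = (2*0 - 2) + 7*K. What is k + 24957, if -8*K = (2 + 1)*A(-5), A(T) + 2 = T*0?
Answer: 99841/4 ≈ 24960.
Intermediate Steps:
A(T) = -2 (A(T) = -2 + T*0 = -2 + 0 = -2)
K = 3/4 (K = -(2 + 1)*(-2)/8 = -3*(-2)/8 = -1/8*(-6) = 3/4 ≈ 0.75000)
k = 13/4 (k = (2*0 - 2) + 7*(3/4) = (0 - 2) + 21/4 = -2 + 21/4 = 13/4 ≈ 3.2500)
k + 24957 = 13/4 + 24957 = 99841/4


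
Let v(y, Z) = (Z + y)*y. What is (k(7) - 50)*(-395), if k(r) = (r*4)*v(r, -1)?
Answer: -444770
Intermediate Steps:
v(y, Z) = y*(Z + y)
k(r) = 4*r²*(-1 + r) (k(r) = (r*4)*(r*(-1 + r)) = (4*r)*(r*(-1 + r)) = 4*r²*(-1 + r))
(k(7) - 50)*(-395) = (4*7²*(-1 + 7) - 50)*(-395) = (4*49*6 - 50)*(-395) = (1176 - 50)*(-395) = 1126*(-395) = -444770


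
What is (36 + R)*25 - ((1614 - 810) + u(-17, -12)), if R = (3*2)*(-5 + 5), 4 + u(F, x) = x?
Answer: 112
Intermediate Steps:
u(F, x) = -4 + x
R = 0 (R = 6*0 = 0)
(36 + R)*25 - ((1614 - 810) + u(-17, -12)) = (36 + 0)*25 - ((1614 - 810) + (-4 - 12)) = 36*25 - (804 - 16) = 900 - 1*788 = 900 - 788 = 112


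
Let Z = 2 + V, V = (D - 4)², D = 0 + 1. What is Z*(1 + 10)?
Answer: 121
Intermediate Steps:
D = 1
V = 9 (V = (1 - 4)² = (-3)² = 9)
Z = 11 (Z = 2 + 9 = 11)
Z*(1 + 10) = 11*(1 + 10) = 11*11 = 121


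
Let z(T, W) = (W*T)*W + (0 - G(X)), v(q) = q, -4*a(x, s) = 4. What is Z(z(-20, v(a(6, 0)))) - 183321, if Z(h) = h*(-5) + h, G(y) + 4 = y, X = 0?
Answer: -183257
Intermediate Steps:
a(x, s) = -1 (a(x, s) = -1/4*4 = -1)
G(y) = -4 + y
z(T, W) = 4 + T*W**2 (z(T, W) = (W*T)*W + (0 - (-4 + 0)) = (T*W)*W + (0 - 1*(-4)) = T*W**2 + (0 + 4) = T*W**2 + 4 = 4 + T*W**2)
Z(h) = -4*h (Z(h) = -5*h + h = -4*h)
Z(z(-20, v(a(6, 0)))) - 183321 = -4*(4 - 20*(-1)**2) - 183321 = -4*(4 - 20*1) - 183321 = -4*(4 - 20) - 183321 = -4*(-16) - 183321 = 64 - 183321 = -183257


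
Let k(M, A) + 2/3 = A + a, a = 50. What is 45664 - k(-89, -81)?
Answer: 137087/3 ≈ 45696.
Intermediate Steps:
k(M, A) = 148/3 + A (k(M, A) = -⅔ + (A + 50) = -⅔ + (50 + A) = 148/3 + A)
45664 - k(-89, -81) = 45664 - (148/3 - 81) = 45664 - 1*(-95/3) = 45664 + 95/3 = 137087/3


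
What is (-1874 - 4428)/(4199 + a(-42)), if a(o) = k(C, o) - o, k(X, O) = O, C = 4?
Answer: -6302/4199 ≈ -1.5008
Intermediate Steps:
a(o) = 0 (a(o) = o - o = 0)
(-1874 - 4428)/(4199 + a(-42)) = (-1874 - 4428)/(4199 + 0) = -6302/4199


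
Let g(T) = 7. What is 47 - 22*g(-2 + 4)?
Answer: -107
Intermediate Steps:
47 - 22*g(-2 + 4) = 47 - 22*7 = 47 - 154 = -107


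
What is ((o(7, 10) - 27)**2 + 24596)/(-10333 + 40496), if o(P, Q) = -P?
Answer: 25752/30163 ≈ 0.85376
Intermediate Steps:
((o(7, 10) - 27)**2 + 24596)/(-10333 + 40496) = ((-1*7 - 27)**2 + 24596)/(-10333 + 40496) = ((-7 - 27)**2 + 24596)/30163 = ((-34)**2 + 24596)*(1/30163) = (1156 + 24596)*(1/30163) = 25752*(1/30163) = 25752/30163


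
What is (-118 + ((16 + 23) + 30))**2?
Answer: 2401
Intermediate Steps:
(-118 + ((16 + 23) + 30))**2 = (-118 + (39 + 30))**2 = (-118 + 69)**2 = (-49)**2 = 2401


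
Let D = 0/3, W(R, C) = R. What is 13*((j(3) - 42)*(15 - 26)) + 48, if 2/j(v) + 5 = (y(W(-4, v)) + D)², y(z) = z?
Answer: 6028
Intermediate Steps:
D = 0 (D = 0*(⅓) = 0)
j(v) = 2/11 (j(v) = 2/(-5 + (-4 + 0)²) = 2/(-5 + (-4)²) = 2/(-5 + 16) = 2/11)
13*((j(3) - 42)*(15 - 26)) + 48 = 13*((2/11 - 42)*(15 - 26)) + 48 = 13*(-460/11*(-11)) + 48 = 13*460 + 48 = 5980 + 48 = 6028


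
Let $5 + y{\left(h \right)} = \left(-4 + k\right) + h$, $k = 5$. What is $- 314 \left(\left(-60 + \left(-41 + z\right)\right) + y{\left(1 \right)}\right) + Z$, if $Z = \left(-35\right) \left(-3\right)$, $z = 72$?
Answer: $10153$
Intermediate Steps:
$y{\left(h \right)} = -4 + h$ ($y{\left(h \right)} = -5 + \left(\left(-4 + 5\right) + h\right) = -5 + \left(1 + h\right) = -4 + h$)
$Z = 105$
$- 314 \left(\left(-60 + \left(-41 + z\right)\right) + y{\left(1 \right)}\right) + Z = - 314 \left(\left(-60 + \left(-41 + 72\right)\right) + \left(-4 + 1\right)\right) + 105 = - 314 \left(\left(-60 + 31\right) - 3\right) + 105 = - 314 \left(-29 - 3\right) + 105 = \left(-314\right) \left(-32\right) + 105 = 10048 + 105 = 10153$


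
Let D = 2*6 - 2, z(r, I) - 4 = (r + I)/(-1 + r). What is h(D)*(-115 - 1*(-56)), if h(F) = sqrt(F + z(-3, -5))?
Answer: -236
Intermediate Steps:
z(r, I) = 4 + (I + r)/(-1 + r) (z(r, I) = 4 + (r + I)/(-1 + r) = 4 + (I + r)/(-1 + r))
D = 10 (D = 12 - 2 = 10)
h(F) = sqrt(6 + F) (h(F) = sqrt(F + (-4 - 5 + 5*(-3))/(-1 - 3)) = sqrt(F + (-4 - 5 - 15)/(-4)) = sqrt(F - 1/4*(-24)) = sqrt(F + 6) = sqrt(6 + F))
h(D)*(-115 - 1*(-56)) = sqrt(6 + 10)*(-115 - 1*(-56)) = sqrt(16)*(-115 + 56) = 4*(-59) = -236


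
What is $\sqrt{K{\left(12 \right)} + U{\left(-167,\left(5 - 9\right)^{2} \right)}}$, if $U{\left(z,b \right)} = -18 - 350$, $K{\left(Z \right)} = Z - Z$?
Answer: $4 i \sqrt{23} \approx 19.183 i$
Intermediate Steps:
$K{\left(Z \right)} = 0$
$U{\left(z,b \right)} = -368$
$\sqrt{K{\left(12 \right)} + U{\left(-167,\left(5 - 9\right)^{2} \right)}} = \sqrt{0 - 368} = \sqrt{-368} = 4 i \sqrt{23}$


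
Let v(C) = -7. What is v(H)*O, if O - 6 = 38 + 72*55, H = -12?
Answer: -28028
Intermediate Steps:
O = 4004 (O = 6 + (38 + 72*55) = 6 + (38 + 3960) = 6 + 3998 = 4004)
v(H)*O = -7*4004 = -28028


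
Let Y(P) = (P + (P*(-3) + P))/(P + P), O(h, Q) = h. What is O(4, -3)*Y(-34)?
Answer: -2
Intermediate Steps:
Y(P) = -½ (Y(P) = (P + (-3*P + P))/((2*P)) = (P - 2*P)*(1/(2*P)) = (-P)*(1/(2*P)) = -½)
O(4, -3)*Y(-34) = 4*(-½) = -2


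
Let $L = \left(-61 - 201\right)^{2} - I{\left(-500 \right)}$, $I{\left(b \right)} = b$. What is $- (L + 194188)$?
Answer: $-263332$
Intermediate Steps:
$L = 69144$ ($L = \left(-61 - 201\right)^{2} - -500 = \left(-262\right)^{2} + 500 = 68644 + 500 = 69144$)
$- (L + 194188) = - (69144 + 194188) = \left(-1\right) 263332 = -263332$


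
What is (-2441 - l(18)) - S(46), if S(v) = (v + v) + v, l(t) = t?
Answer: -2597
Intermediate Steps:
S(v) = 3*v (S(v) = 2*v + v = 3*v)
(-2441 - l(18)) - S(46) = (-2441 - 1*18) - 3*46 = (-2441 - 18) - 1*138 = -2459 - 138 = -2597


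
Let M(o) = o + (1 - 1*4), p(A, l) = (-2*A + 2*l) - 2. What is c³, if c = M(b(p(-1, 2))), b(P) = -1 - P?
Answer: -512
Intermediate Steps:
p(A, l) = -2 - 2*A + 2*l
M(o) = -3 + o (M(o) = o + (1 - 4) = o - 3 = -3 + o)
c = -8 (c = -3 + (-1 - (-2 - 2*(-1) + 2*2)) = -3 + (-1 - (-2 + 2 + 4)) = -3 + (-1 - 1*4) = -3 + (-1 - 4) = -3 - 5 = -8)
c³ = (-8)³ = -512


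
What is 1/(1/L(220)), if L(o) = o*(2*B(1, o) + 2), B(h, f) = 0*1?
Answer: 440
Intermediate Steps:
B(h, f) = 0
L(o) = 2*o (L(o) = o*(2*0 + 2) = o*(0 + 2) = o*2 = 2*o)
1/(1/L(220)) = 1/(1/(2*220)) = 1/(1/440) = 440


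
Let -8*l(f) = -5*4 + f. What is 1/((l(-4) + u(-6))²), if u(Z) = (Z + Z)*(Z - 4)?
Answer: 1/15129 ≈ 6.6098e-5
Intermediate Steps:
l(f) = 5/2 - f/8 (l(f) = -(-5*4 + f)/8 = -(-20 + f)/8 = 5/2 - f/8)
u(Z) = 2*Z*(-4 + Z) (u(Z) = (2*Z)*(-4 + Z) = 2*Z*(-4 + Z))
1/((l(-4) + u(-6))²) = 1/(((5/2 - ⅛*(-4)) + 2*(-6)*(-4 - 6))²) = 1/(((5/2 + ½) + 2*(-6)*(-10))²) = 1/((3 + 120)²) = 1/(123²) = 1/15129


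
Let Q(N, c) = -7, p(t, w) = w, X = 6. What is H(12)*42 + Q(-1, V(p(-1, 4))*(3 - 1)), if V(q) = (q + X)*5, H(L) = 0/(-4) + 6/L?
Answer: 14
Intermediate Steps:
H(L) = 6/L (H(L) = 0*(-¼) + 6/L = 0 + 6/L = 6/L)
V(q) = 30 + 5*q (V(q) = (q + 6)*5 = (6 + q)*5 = 30 + 5*q)
H(12)*42 + Q(-1, V(p(-1, 4))*(3 - 1)) = (6/12)*42 - 7 = (6*(1/12))*42 - 7 = (½)*42 - 7 = 21 - 7 = 14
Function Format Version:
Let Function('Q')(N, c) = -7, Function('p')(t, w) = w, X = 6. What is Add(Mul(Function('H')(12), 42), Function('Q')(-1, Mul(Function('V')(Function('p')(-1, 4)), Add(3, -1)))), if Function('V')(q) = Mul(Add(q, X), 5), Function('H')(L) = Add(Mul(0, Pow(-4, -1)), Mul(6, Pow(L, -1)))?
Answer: 14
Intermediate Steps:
Function('H')(L) = Mul(6, Pow(L, -1)) (Function('H')(L) = Add(Mul(0, Rational(-1, 4)), Mul(6, Pow(L, -1))) = Add(0, Mul(6, Pow(L, -1))) = Mul(6, Pow(L, -1)))
Function('V')(q) = Add(30, Mul(5, q)) (Function('V')(q) = Mul(Add(q, 6), 5) = Mul(Add(6, q), 5) = Add(30, Mul(5, q)))
Add(Mul(Function('H')(12), 42), Function('Q')(-1, Mul(Function('V')(Function('p')(-1, 4)), Add(3, -1)))) = Add(Mul(Mul(6, Pow(12, -1)), 42), -7) = Add(Mul(Mul(6, Rational(1, 12)), 42), -7) = Add(Mul(Rational(1, 2), 42), -7) = Add(21, -7) = 14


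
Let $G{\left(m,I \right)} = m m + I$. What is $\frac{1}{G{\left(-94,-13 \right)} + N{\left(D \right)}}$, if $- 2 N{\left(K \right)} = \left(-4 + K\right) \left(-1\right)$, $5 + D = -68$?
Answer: $\frac{2}{17569} \approx 0.00011384$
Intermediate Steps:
$G{\left(m,I \right)} = I + m^{2}$ ($G{\left(m,I \right)} = m^{2} + I = I + m^{2}$)
$D = -73$ ($D = -5 - 68 = -73$)
$N{\left(K \right)} = -2 + \frac{K}{2}$ ($N{\left(K \right)} = - \frac{\left(-4 + K\right) \left(-1\right)}{2} = - \frac{4 - K}{2} = -2 + \frac{K}{2}$)
$\frac{1}{G{\left(-94,-13 \right)} + N{\left(D \right)}} = \frac{1}{\left(-13 + \left(-94\right)^{2}\right) + \left(-2 + \frac{1}{2} \left(-73\right)\right)} = \frac{1}{\left(-13 + 8836\right) - \frac{77}{2}} = \frac{1}{8823 - \frac{77}{2}} = \frac{1}{\frac{17569}{2}} = \frac{2}{17569}$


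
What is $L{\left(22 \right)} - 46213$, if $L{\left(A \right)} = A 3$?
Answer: $-46147$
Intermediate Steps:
$L{\left(A \right)} = 3 A$
$L{\left(22 \right)} - 46213 = 3 \cdot 22 - 46213 = 66 - 46213 = -46147$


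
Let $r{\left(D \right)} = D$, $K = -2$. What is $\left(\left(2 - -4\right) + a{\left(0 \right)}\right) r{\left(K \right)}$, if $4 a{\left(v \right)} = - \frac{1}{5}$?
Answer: $- \frac{119}{10} \approx -11.9$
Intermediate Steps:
$a{\left(v \right)} = - \frac{1}{20}$ ($a{\left(v \right)} = \frac{\left(-1\right) \frac{1}{5}}{4} = \frac{1}{4} \left(- \frac{1}{5}\right) = - \frac{1}{20}$)
$\left(\left(2 - -4\right) + a{\left(0 \right)}\right) r{\left(K \right)} = \left(\left(2 - -4\right) - \frac{1}{20}\right) \left(-2\right) = \left(\left(2 + 4\right) - \frac{1}{20}\right) \left(-2\right) = \left(6 - \frac{1}{20}\right) \left(-2\right) = \frac{119}{20} \left(-2\right) = - \frac{119}{10}$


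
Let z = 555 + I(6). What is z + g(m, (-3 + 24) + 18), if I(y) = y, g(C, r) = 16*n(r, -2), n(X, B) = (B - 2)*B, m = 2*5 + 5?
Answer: 689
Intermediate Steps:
m = 15 (m = 10 + 5 = 15)
n(X, B) = B*(-2 + B) (n(X, B) = (-2 + B)*B = B*(-2 + B))
g(C, r) = 128 (g(C, r) = 16*(-2*(-2 - 2)) = 16*(-2*(-4)) = 16*8 = 128)
z = 561 (z = 555 + 6 = 561)
z + g(m, (-3 + 24) + 18) = 561 + 128 = 689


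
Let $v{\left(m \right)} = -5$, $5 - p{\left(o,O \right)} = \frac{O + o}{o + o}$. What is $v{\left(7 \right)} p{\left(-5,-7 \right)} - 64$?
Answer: $-83$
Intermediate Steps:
$p{\left(o,O \right)} = 5 - \frac{O + o}{2 o}$ ($p{\left(o,O \right)} = 5 - \frac{O + o}{o + o} = 5 - \frac{O + o}{2 o}$)
$v{\left(7 \right)} p{\left(-5,-7 \right)} - 64 = - 5 \frac{\left(-1\right) \left(-7\right) + 9 \left(-5\right)}{2 \left(-5\right)} - 64 = - 5 \cdot \frac{1}{2} \left(- \frac{1}{5}\right) \left(7 - 45\right) - 64 = - 5 \cdot \frac{1}{2} \left(- \frac{1}{5}\right) \left(-38\right) - 64 = \left(-5\right) \frac{19}{5} - 64 = -19 - 64 = -83$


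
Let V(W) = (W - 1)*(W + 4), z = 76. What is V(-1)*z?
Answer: -456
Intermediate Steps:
V(W) = (-1 + W)*(4 + W)
V(-1)*z = (-4 + (-1)**2 + 3*(-1))*76 = (-4 + 1 - 3)*76 = -6*76 = -456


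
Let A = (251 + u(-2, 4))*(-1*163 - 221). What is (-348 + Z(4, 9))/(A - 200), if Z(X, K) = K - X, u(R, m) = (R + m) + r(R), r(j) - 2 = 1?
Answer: 49/14072 ≈ 0.0034821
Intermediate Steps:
r(j) = 3 (r(j) = 2 + 1 = 3)
u(R, m) = 3 + R + m (u(R, m) = (R + m) + 3 = 3 + R + m)
A = -98304 (A = (251 + (3 - 2 + 4))*(-1*163 - 221) = (251 + 5)*(-163 - 221) = 256*(-384) = -98304)
(-348 + Z(4, 9))/(A - 200) = (-348 + (9 - 1*4))/(-98304 - 200) = (-348 + (9 - 4))/(-98504) = (-348 + 5)*(-1/98504) = -343*(-1/98504) = 49/14072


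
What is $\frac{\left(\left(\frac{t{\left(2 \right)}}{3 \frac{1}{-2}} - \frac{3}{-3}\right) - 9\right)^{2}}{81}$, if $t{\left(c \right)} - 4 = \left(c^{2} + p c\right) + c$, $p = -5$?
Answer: $\frac{64}{81} \approx 0.79012$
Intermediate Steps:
$t{\left(c \right)} = 4 + c^{2} - 4 c$ ($t{\left(c \right)} = 4 + \left(\left(c^{2} - 5 c\right) + c\right) = 4 + \left(c^{2} - 4 c\right) = 4 + c^{2} - 4 c$)
$\frac{\left(\left(\frac{t{\left(2 \right)}}{3 \frac{1}{-2}} - \frac{3}{-3}\right) - 9\right)^{2}}{81} = \frac{\left(\left(\frac{4 + 2^{2} - 8}{3 \frac{1}{-2}} - \frac{3}{-3}\right) - 9\right)^{2}}{81} = \left(\left(\frac{4 + 4 - 8}{3 \left(- \frac{1}{2}\right)} - -1\right) - 9\right)^{2} \cdot \frac{1}{81} = \left(\left(\frac{0}{- \frac{3}{2}} + 1\right) - 9\right)^{2} \cdot \frac{1}{81} = \left(\left(0 \left(- \frac{2}{3}\right) + 1\right) - 9\right)^{2} \cdot \frac{1}{81} = \left(\left(0 + 1\right) - 9\right)^{2} \cdot \frac{1}{81} = \left(1 - 9\right)^{2} \cdot \frac{1}{81} = \left(-8\right)^{2} \cdot \frac{1}{81} = 64 \cdot \frac{1}{81} = \frac{64}{81}$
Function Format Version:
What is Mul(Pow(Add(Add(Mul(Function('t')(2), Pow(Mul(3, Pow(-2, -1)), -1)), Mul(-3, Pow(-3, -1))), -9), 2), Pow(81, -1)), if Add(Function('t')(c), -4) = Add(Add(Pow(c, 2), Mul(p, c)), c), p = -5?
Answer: Rational(64, 81) ≈ 0.79012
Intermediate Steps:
Function('t')(c) = Add(4, Pow(c, 2), Mul(-4, c)) (Function('t')(c) = Add(4, Add(Add(Pow(c, 2), Mul(-5, c)), c)) = Add(4, Add(Pow(c, 2), Mul(-4, c))) = Add(4, Pow(c, 2), Mul(-4, c)))
Mul(Pow(Add(Add(Mul(Function('t')(2), Pow(Mul(3, Pow(-2, -1)), -1)), Mul(-3, Pow(-3, -1))), -9), 2), Pow(81, -1)) = Mul(Pow(Add(Add(Mul(Add(4, Pow(2, 2), Mul(-4, 2)), Pow(Mul(3, Pow(-2, -1)), -1)), Mul(-3, Pow(-3, -1))), -9), 2), Pow(81, -1)) = Mul(Pow(Add(Add(Mul(Add(4, 4, -8), Pow(Mul(3, Rational(-1, 2)), -1)), Mul(-3, Rational(-1, 3))), -9), 2), Rational(1, 81)) = Mul(Pow(Add(Add(Mul(0, Pow(Rational(-3, 2), -1)), 1), -9), 2), Rational(1, 81)) = Mul(Pow(Add(Add(Mul(0, Rational(-2, 3)), 1), -9), 2), Rational(1, 81)) = Mul(Pow(Add(Add(0, 1), -9), 2), Rational(1, 81)) = Mul(Pow(Add(1, -9), 2), Rational(1, 81)) = Mul(Pow(-8, 2), Rational(1, 81)) = Mul(64, Rational(1, 81)) = Rational(64, 81)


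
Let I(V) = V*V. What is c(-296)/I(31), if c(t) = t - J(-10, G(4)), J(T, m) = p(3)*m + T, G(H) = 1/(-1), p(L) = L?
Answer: -283/961 ≈ -0.29449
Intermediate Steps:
G(H) = -1
J(T, m) = T + 3*m (J(T, m) = 3*m + T = T + 3*m)
c(t) = 13 + t (c(t) = t - (-10 + 3*(-1)) = t - (-10 - 3) = t - 1*(-13) = t + 13 = 13 + t)
I(V) = V**2
c(-296)/I(31) = (13 - 296)/(31**2) = -283/961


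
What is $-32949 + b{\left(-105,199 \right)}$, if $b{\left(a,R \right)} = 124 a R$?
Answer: $-2623929$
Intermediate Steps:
$b{\left(a,R \right)} = 124 R a$
$-32949 + b{\left(-105,199 \right)} = -32949 + 124 \cdot 199 \left(-105\right) = -32949 - 2590980 = -2623929$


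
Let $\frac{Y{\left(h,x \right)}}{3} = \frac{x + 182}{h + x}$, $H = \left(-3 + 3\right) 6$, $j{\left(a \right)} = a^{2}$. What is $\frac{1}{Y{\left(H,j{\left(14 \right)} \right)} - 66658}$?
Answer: $- \frac{14}{933131} \approx -1.5003 \cdot 10^{-5}$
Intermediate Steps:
$H = 0$ ($H = 0 \cdot 6 = 0$)
$Y{\left(h,x \right)} = \frac{3 \left(182 + x\right)}{h + x}$ ($Y{\left(h,x \right)} = 3 \frac{x + 182}{h + x} = 3 \frac{182 + x}{h + x} = \frac{3 \left(182 + x\right)}{h + x}$)
$\frac{1}{Y{\left(H,j{\left(14 \right)} \right)} - 66658} = \frac{1}{\frac{3 \left(182 + 14^{2}\right)}{0 + 14^{2}} - 66658} = \frac{1}{\frac{3 \left(182 + 196\right)}{0 + 196} - 66658} = \frac{1}{3 \cdot \frac{1}{196} \cdot 378 - 66658} = \frac{1}{\frac{81}{14} - 66658} = \frac{1}{- \frac{933131}{14}} = - \frac{14}{933131}$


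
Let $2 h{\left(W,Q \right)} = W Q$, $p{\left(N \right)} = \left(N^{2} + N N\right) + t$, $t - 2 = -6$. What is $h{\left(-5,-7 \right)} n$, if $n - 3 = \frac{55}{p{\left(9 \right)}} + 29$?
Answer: $\frac{178885}{316} \approx 566.09$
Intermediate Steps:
$t = -4$ ($t = 2 - 6 = -4$)
$p{\left(N \right)} = -4 + 2 N^{2}$ ($p{\left(N \right)} = \left(N^{2} + N N\right) - 4 = \left(N^{2} + N^{2}\right) - 4 = 2 N^{2} - 4 = -4 + 2 N^{2}$)
$h{\left(W,Q \right)} = \frac{Q W}{2}$ ($h{\left(W,Q \right)} = \frac{W Q}{2} = \frac{Q W}{2}$)
$n = \frac{5111}{158}$ ($n = 3 + \left(\frac{55}{-4 + 2 \cdot 9^{2}} + 29\right) = 3 + \left(\frac{55}{-4 + 2 \cdot 81} + 29\right) = 3 + \left(\frac{55}{-4 + 162} + 29\right) = 3 + \left(\frac{55}{158} + 29\right) = 3 + \frac{4637}{158} = \frac{5111}{158} \approx 32.348$)
$h{\left(-5,-7 \right)} n = \frac{1}{2} \left(-7\right) \left(-5\right) \frac{5111}{158} = \frac{35}{2} \cdot \frac{5111}{158} = \frac{178885}{316}$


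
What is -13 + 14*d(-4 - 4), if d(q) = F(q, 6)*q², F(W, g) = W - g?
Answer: -12557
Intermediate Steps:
d(q) = q²*(-6 + q) (d(q) = (q - 1*6)*q² = (q - 6)*q² = (-6 + q)*q² = q²*(-6 + q))
-13 + 14*d(-4 - 4) = -13 + 14*((-4 - 4)²*(-6 + (-4 - 4))) = -13 + 14*((-8)²*(-6 - 8)) = -13 + 14*(64*(-14)) = -13 + 14*(-896) = -13 - 12544 = -12557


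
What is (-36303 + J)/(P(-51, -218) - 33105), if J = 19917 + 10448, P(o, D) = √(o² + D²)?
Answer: 19657749/109589090 + 2969*√2005/109589090 ≈ 0.18059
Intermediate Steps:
P(o, D) = √(D² + o²)
J = 30365
(-36303 + J)/(P(-51, -218) - 33105) = (-36303 + 30365)/(√((-218)² + (-51)²) - 33105) = -5938/(√(47524 + 2601) - 33105) = -5938/(√50125 - 33105) = -5938/(5*√2005 - 33105) = -5938/(-33105 + 5*√2005)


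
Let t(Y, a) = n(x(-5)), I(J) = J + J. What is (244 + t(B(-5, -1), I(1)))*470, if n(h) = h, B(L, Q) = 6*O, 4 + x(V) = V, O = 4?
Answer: 110450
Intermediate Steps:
x(V) = -4 + V
B(L, Q) = 24 (B(L, Q) = 6*4 = 24)
I(J) = 2*J
t(Y, a) = -9 (t(Y, a) = -4 - 5 = -9)
(244 + t(B(-5, -1), I(1)))*470 = (244 - 9)*470 = 235*470 = 110450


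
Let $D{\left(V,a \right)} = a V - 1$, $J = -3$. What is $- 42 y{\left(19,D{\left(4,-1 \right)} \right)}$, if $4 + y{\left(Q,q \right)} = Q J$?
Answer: $2562$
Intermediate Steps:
$D{\left(V,a \right)} = -1 + V a$ ($D{\left(V,a \right)} = V a - 1 = -1 + V a$)
$y{\left(Q,q \right)} = -4 - 3 Q$ ($y{\left(Q,q \right)} = -4 + Q \left(-3\right) = -4 - 3 Q$)
$- 42 y{\left(19,D{\left(4,-1 \right)} \right)} = - 42 \left(-4 - 57\right) = \left(-42\right) \left(-61\right) = 2562$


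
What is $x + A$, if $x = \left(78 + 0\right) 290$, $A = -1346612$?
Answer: $-1323992$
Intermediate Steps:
$x = 22620$ ($x = 78 \cdot 290 = 22620$)
$x + A = 22620 - 1346612 = -1323992$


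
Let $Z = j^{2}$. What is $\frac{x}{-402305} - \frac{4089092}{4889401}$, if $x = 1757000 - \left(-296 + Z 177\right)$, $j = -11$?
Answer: $- \frac{10132470675539}{1967030469305} \approx -5.1512$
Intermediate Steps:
$Z = 121$ ($Z = \left(-11\right)^{2} = 121$)
$x = 1735879$ ($x = 1757000 - \left(-296 + 121 \cdot 177\right) = 1757000 - \left(-296 + 21417\right) = 1757000 - 21121 = 1735879$)
$\frac{x}{-402305} - \frac{4089092}{4889401} = \frac{1735879}{-402305} - \frac{4089092}{4889401} = 1735879 \left(- \frac{1}{402305}\right) - \frac{4089092}{4889401} = - \frac{1735879}{402305} - \frac{4089092}{4889401} = - \frac{10132470675539}{1967030469305}$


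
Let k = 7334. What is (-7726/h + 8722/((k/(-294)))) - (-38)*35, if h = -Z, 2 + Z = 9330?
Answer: 16781133685/17102888 ≈ 981.19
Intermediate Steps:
Z = 9328 (Z = -2 + 9330 = 9328)
h = -9328 (h = -1*9328 = -9328)
(-7726/h + 8722/((k/(-294)))) - (-38)*35 = (-7726/(-9328) + 8722/((7334/(-294)))) - (-38)*35 = (-7726*(-1/9328) + 8722/((7334*(-1/294)))) - 1*(-1330) = (3863/4664 + 8722/(-3667/147)) + 1330 = (3863/4664 + 8722*(-147/3667)) + 1330 = (3863/4664 - 1282134/3667) + 1330 = -5965707355/17102888 + 1330 = 16781133685/17102888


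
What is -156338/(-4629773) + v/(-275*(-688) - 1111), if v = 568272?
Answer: 2660375820338/870809373797 ≈ 3.0551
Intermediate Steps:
-156338/(-4629773) + v/(-275*(-688) - 1111) = -156338/(-4629773) + 568272/(-275*(-688) - 1111) = -156338*(-1/4629773) + 568272/(189200 - 1111) = 156338/4629773 + 568272/188089 = 2660375820338/870809373797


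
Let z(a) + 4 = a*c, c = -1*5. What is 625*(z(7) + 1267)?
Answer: 767500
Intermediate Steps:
c = -5
z(a) = -4 - 5*a (z(a) = -4 + a*(-5) = -4 - 5*a)
625*(z(7) + 1267) = 625*((-4 - 5*7) + 1267) = 625*((-4 - 35) + 1267) = 625*(-39 + 1267) = 625*1228 = 767500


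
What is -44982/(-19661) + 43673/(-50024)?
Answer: 1391524715/983521864 ≈ 1.4148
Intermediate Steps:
-44982/(-19661) + 43673/(-50024) = -44982*(-1/19661) + 43673*(-1/50024) = 44982/19661 - 43673/50024 = 1391524715/983521864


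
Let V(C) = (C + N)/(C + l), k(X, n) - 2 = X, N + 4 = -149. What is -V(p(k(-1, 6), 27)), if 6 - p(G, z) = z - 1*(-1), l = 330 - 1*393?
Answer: -35/17 ≈ -2.0588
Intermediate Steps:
N = -153 (N = -4 - 149 = -153)
l = -63 (l = 330 - 393 = -63)
k(X, n) = 2 + X
p(G, z) = 5 - z (p(G, z) = 6 - (z - 1*(-1)) = 6 - (z + 1) = 6 - (1 + z) = 6 + (-1 - z) = 5 - z)
V(C) = (-153 + C)/(-63 + C) (V(C) = (C - 153)/(C - 63) = (-153 + C)/(-63 + C))
-V(p(k(-1, 6), 27)) = -(-153 + (5 - 1*27))/(-63 + (5 - 1*27)) = -(-153 + (5 - 27))/(-63 + (5 - 27)) = -(-153 - 22)/(-63 - 22) = -(-175)/(-85) = -(-1)*(-175)/85 = -1*35/17 = -35/17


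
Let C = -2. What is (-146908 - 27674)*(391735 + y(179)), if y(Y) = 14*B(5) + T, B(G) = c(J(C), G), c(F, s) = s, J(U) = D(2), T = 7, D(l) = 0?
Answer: -68403322584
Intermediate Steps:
J(U) = 0
B(G) = G
y(Y) = 77 (y(Y) = 14*5 + 7 = 70 + 7 = 77)
(-146908 - 27674)*(391735 + y(179)) = (-146908 - 27674)*(391735 + 77) = -174582*391812 = -68403322584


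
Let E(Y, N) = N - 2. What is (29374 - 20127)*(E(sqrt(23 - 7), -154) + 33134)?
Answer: 304947566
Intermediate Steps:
E(Y, N) = -2 + N
(29374 - 20127)*(E(sqrt(23 - 7), -154) + 33134) = (29374 - 20127)*((-2 - 154) + 33134) = 9247*(-156 + 33134) = 9247*32978 = 304947566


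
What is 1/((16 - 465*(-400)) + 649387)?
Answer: 1/835403 ≈ 1.1970e-6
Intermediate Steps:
1/((16 - 465*(-400)) + 649387) = 1/((16 + 186000) + 649387) = 1/(186016 + 649387) = 1/835403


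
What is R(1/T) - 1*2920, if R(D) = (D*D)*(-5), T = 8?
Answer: -186885/64 ≈ -2920.1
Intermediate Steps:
R(D) = -5*D² (R(D) = D²*(-5) = -5*D²)
R(1/T) - 1*2920 = -5*(1/8)² - 1*2920 = -5*(⅛)² - 2920 = -5*1/64 - 2920 = -5/64 - 2920 = -186885/64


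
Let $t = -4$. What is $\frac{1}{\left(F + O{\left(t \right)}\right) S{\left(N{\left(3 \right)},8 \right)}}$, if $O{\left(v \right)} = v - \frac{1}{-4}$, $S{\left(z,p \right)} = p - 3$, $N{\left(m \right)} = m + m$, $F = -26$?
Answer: $- \frac{4}{595} \approx -0.0067227$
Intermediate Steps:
$N{\left(m \right)} = 2 m$
$S{\left(z,p \right)} = -3 + p$
$O{\left(v \right)} = \frac{1}{4} + v$ ($O{\left(v \right)} = v - - \frac{1}{4} = v + \frac{1}{4} = \frac{1}{4} + v$)
$\frac{1}{\left(F + O{\left(t \right)}\right) S{\left(N{\left(3 \right)},8 \right)}} = \frac{1}{\left(-26 + \left(\frac{1}{4} - 4\right)\right) \left(-3 + 8\right)} = \frac{1}{\left(-26 - \frac{15}{4}\right) 5} = \frac{1}{\left(- \frac{119}{4}\right) 5} = \frac{1}{- \frac{595}{4}} = - \frac{4}{595}$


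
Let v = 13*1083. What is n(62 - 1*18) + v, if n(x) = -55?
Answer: 14024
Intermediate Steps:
v = 14079
n(62 - 1*18) + v = -55 + 14079 = 14024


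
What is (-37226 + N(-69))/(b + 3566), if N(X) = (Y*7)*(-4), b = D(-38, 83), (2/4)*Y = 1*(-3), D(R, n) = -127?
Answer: -37058/3439 ≈ -10.776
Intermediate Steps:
Y = -6 (Y = 2*(1*(-3)) = 2*(-3) = -6)
b = -127
N(X) = 168 (N(X) = -6*7*(-4) = -42*(-4) = 168)
(-37226 + N(-69))/(b + 3566) = (-37226 + 168)/(-127 + 3566) = -37058/3439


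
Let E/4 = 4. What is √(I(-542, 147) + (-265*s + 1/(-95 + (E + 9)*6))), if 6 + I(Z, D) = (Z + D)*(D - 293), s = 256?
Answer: I*√30782345/55 ≈ 100.88*I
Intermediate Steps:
E = 16 (E = 4*4 = 16)
I(Z, D) = -6 + (-293 + D)*(D + Z) (I(Z, D) = -6 + (Z + D)*(D - 293) = -6 + (D + Z)*(-293 + D) = -6 + (-293 + D)*(D + Z))
√(I(-542, 147) + (-265*s + 1/(-95 + (E + 9)*6))) = √((-6 + 147² - 293*147 - 293*(-542) + 147*(-542)) + (-265*256 + 1/(-95 + (16 + 9)*6))) = √((-6 + 21609 - 43071 + 158806 - 79674) + (-67840 + 1/(-95 + 25*6))) = √(57664 + (-67840 + 1/(-95 + 150))) = √(57664 + (-67840 + 1/55)) = √(57664 - 3731199/55) = √(-559679/55) = I*√30782345/55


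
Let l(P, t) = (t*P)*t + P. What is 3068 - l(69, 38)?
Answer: -96637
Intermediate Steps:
l(P, t) = P + P*t**2 (l(P, t) = (P*t)*t + P = P*t**2 + P = P + P*t**2)
3068 - l(69, 38) = 3068 - 69*(1 + 38**2) = 3068 - 69*(1 + 1444) = 3068 - 69*1445 = 3068 - 1*99705 = 3068 - 99705 = -96637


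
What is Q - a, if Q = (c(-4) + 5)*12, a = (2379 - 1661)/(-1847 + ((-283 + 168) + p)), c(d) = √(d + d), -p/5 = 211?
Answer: 181738/3017 + 24*I*√2 ≈ 60.238 + 33.941*I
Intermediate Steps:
p = -1055 (p = -5*211 = -1055)
c(d) = √2*√d (c(d) = √(2*d) = √2*√d)
a = -718/3017 (a = (2379 - 1661)/(-1847 + ((-283 + 168) - 1055)) = 718/(-1847 + (-115 - 1055)) = 718/(-1847 - 1170) = 718/(-3017) = 718*(-1/3017) = -718/3017 ≈ -0.23798)
Q = 60 + 24*I*√2 (Q = (√2*√(-4) + 5)*12 = (√2*(2*I) + 5)*12 = (2*I*√2 + 5)*12 = (5 + 2*I*√2)*12 = 60 + 24*I*√2 ≈ 60.0 + 33.941*I)
Q - a = (60 + 24*I*√2) - 1*(-718/3017) = (60 + 24*I*√2) + 718/3017 = 181738/3017 + 24*I*√2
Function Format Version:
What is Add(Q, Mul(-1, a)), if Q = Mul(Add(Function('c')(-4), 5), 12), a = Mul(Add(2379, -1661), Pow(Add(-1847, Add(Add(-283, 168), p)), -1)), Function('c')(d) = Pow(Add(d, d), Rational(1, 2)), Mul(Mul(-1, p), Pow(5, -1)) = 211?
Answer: Add(Rational(181738, 3017), Mul(24, I, Pow(2, Rational(1, 2)))) ≈ Add(60.238, Mul(33.941, I))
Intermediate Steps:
p = -1055 (p = Mul(-5, 211) = -1055)
Function('c')(d) = Mul(Pow(2, Rational(1, 2)), Pow(d, Rational(1, 2))) (Function('c')(d) = Pow(Mul(2, d), Rational(1, 2)) = Mul(Pow(2, Rational(1, 2)), Pow(d, Rational(1, 2))))
a = Rational(-718, 3017) (a = Mul(Add(2379, -1661), Pow(Add(-1847, Add(Add(-283, 168), -1055)), -1)) = Mul(718, Pow(Add(-1847, Add(-115, -1055)), -1)) = Mul(718, Pow(Add(-1847, -1170), -1)) = Mul(718, Pow(-3017, -1)) = Mul(718, Rational(-1, 3017)) = Rational(-718, 3017) ≈ -0.23798)
Q = Add(60, Mul(24, I, Pow(2, Rational(1, 2)))) (Q = Mul(Add(Mul(Pow(2, Rational(1, 2)), Pow(-4, Rational(1, 2))), 5), 12) = Mul(Add(Mul(Pow(2, Rational(1, 2)), Mul(2, I)), 5), 12) = Mul(Add(Mul(2, I, Pow(2, Rational(1, 2))), 5), 12) = Mul(Add(5, Mul(2, I, Pow(2, Rational(1, 2)))), 12) = Add(60, Mul(24, I, Pow(2, Rational(1, 2)))) ≈ Add(60.000, Mul(33.941, I)))
Add(Q, Mul(-1, a)) = Add(Add(60, Mul(24, I, Pow(2, Rational(1, 2)))), Mul(-1, Rational(-718, 3017))) = Add(Add(60, Mul(24, I, Pow(2, Rational(1, 2)))), Rational(718, 3017)) = Add(Rational(181738, 3017), Mul(24, I, Pow(2, Rational(1, 2))))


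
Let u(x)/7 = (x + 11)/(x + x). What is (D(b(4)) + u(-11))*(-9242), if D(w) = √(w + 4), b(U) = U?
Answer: -18484*√2 ≈ -26140.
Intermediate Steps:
D(w) = √(4 + w)
u(x) = 7*(11 + x)/(2*x) (u(x) = 7*((x + 11)/(x + x)) = 7*((11 + x)/((2*x))) = 7*((11 + x)*(1/(2*x))) = 7*((11 + x)/(2*x)) = 7*(11 + x)/(2*x))
(D(b(4)) + u(-11))*(-9242) = (√(4 + 4) + (7/2)*(11 - 11)/(-11))*(-9242) = (√8 + (7/2)*(-1/11)*0)*(-9242) = (2*√2 + 0)*(-9242) = (2*√2)*(-9242) = -18484*√2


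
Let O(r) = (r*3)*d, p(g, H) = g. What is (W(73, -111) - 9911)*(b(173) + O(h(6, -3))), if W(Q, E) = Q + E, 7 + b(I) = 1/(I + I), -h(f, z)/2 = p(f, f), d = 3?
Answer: 395860761/346 ≈ 1.1441e+6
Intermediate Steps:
h(f, z) = -2*f
O(r) = 9*r (O(r) = (r*3)*3 = (3*r)*3 = 9*r)
b(I) = -7 + 1/(2*I) (b(I) = -7 + 1/(I + I) = -7 + 1/(2*I))
W(Q, E) = E + Q
(W(73, -111) - 9911)*(b(173) + O(h(6, -3))) = ((-111 + 73) - 9911)*((-7 + (1/2)/173) + 9*(-2*6)) = (-38 - 9911)*((-7 + (1/2)*(1/173)) + 9*(-12)) = -9949*((-7 + 1/346) - 108) = -9949*(-2421/346 - 108) = -9949*(-39789/346) = 395860761/346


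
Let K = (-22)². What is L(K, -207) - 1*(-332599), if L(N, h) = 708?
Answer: 333307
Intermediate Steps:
K = 484
L(K, -207) - 1*(-332599) = 708 - 1*(-332599) = 708 + 332599 = 333307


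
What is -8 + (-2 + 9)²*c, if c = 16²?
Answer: 12536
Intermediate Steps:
c = 256
-8 + (-2 + 9)²*c = -8 + (-2 + 9)²*256 = -8 + 7²*256 = -8 + 49*256 = -8 + 12544 = 12536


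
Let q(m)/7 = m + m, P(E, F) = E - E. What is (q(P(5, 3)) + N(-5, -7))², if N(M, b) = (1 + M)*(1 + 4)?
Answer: 400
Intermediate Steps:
P(E, F) = 0
q(m) = 14*m (q(m) = 7*(m + m) = 7*(2*m) = 14*m)
N(M, b) = 5 + 5*M (N(M, b) = (1 + M)*5 = 5 + 5*M)
(q(P(5, 3)) + N(-5, -7))² = (14*0 + (5 + 5*(-5)))² = (0 + (5 - 25))² = (0 - 20)² = (-20)² = 400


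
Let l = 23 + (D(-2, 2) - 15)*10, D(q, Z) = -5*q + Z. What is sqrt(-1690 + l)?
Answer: I*sqrt(1697) ≈ 41.195*I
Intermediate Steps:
D(q, Z) = Z - 5*q
l = -7 (l = 23 + ((2 - 5*(-2)) - 15)*10 = 23 + ((2 + 10) - 15)*10 = 23 + (12 - 15)*10 = 23 - 3*10 = 23 - 30 = -7)
sqrt(-1690 + l) = sqrt(-1690 - 7) = sqrt(-1697) = I*sqrt(1697)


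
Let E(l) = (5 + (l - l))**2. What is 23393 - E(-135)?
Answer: 23368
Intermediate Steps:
E(l) = 25 (E(l) = (5 + 0)**2 = 5**2 = 25)
23393 - E(-135) = 23393 - 1*25 = 23393 - 25 = 23368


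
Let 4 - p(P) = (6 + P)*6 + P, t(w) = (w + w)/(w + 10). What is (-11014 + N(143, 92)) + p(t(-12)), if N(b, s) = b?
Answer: -10987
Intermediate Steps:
t(w) = 2*w/(10 + w) (t(w) = (2*w)/(10 + w) = 2*w/(10 + w))
p(P) = -32 - 7*P (p(P) = 4 - ((6 + P)*6 + P) = 4 - ((36 + 6*P) + P) = 4 - (36 + 7*P) = 4 + (-36 - 7*P) = -32 - 7*P)
(-11014 + N(143, 92)) + p(t(-12)) = (-11014 + 143) + (-32 - 14*(-12)/(10 - 12)) = -10871 + (-32 - 14*(-12)/(-2)) = -10871 + (-32 - 14*(-12)*(-1)/2) = -10871 + (-32 - 7*12) = -10871 + (-32 - 84) = -10871 - 116 = -10987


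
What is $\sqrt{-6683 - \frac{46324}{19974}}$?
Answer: $\frac{i \sqrt{666794868321}}{9987} \approx 81.764 i$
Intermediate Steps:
$\sqrt{-6683 - \frac{46324}{19974}} = \sqrt{-6683 - \frac{23162}{9987}} = \sqrt{- \frac{66766283}{9987}} = \frac{i \sqrt{666794868321}}{9987}$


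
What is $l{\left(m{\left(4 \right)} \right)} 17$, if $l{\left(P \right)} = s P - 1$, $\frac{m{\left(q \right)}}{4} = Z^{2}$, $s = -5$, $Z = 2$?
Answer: $-1377$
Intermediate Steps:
$m{\left(q \right)} = 16$ ($m{\left(q \right)} = 4 \cdot 2^{2} = 4 \cdot 4 = 16$)
$l{\left(P \right)} = -1 - 5 P$ ($l{\left(P \right)} = - 5 P - 1 = -1 - 5 P$)
$l{\left(m{\left(4 \right)} \right)} 17 = \left(-1 - 80\right) 17 = \left(-81\right) 17 = -1377$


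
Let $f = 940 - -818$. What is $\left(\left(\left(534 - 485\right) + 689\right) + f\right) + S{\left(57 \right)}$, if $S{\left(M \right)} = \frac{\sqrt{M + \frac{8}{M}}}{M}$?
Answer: $2496 + \frac{\sqrt{185649}}{3249} \approx 2496.1$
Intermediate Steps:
$f = 1758$ ($f = 940 + 818 = 1758$)
$S{\left(M \right)} = \frac{\sqrt{M + \frac{8}{M}}}{M}$
$\left(\left(\left(534 - 485\right) + 689\right) + f\right) + S{\left(57 \right)} = \left(\left(\left(534 - 485\right) + 689\right) + 1758\right) + \frac{\sqrt{57 + \frac{8}{57}}}{57} = \left(\left(\left(534 - 485\right) + 689\right) + 1758\right) + \frac{\sqrt{57 + 8 \cdot \frac{1}{57}}}{57} = \left(\left(49 + 689\right) + 1758\right) + \frac{\sqrt{57 + \frac{8}{57}}}{57} = \left(738 + 1758\right) + \frac{\sqrt{\frac{3257}{57}}}{57} = 2496 + \frac{\frac{1}{57} \sqrt{185649}}{57} = 2496 + \frac{\sqrt{185649}}{3249}$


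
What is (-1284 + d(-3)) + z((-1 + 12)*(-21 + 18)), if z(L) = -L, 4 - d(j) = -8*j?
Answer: -1271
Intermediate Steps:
d(j) = 4 + 8*j (d(j) = 4 - (-8)*j = 4 + 8*j)
(-1284 + d(-3)) + z((-1 + 12)*(-21 + 18)) = (-1284 + (4 + 8*(-3))) - (-1 + 12)*(-21 + 18) = (-1284 + (4 - 24)) - 11*(-3) = (-1284 - 20) - 1*(-33) = -1304 + 33 = -1271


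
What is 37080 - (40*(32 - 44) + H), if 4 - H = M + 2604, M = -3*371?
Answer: 39047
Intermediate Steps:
M = -1113
H = -1487 (H = 4 - (-1113 + 2604) = 4 - 1*1491 = 4 - 1491 = -1487)
37080 - (40*(32 - 44) + H) = 37080 - (40*(32 - 44) - 1487) = 37080 - (40*(-12) - 1487) = 37080 - (-480 - 1487) = 37080 - 1*(-1967) = 37080 + 1967 = 39047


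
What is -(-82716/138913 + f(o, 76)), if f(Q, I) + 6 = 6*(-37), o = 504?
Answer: 31754880/138913 ≈ 228.60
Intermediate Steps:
f(Q, I) = -228 (f(Q, I) = -6 + 6*(-37) = -6 - 222 = -228)
-(-82716/138913 + f(o, 76)) = -(-82716/138913 - 228) = -1*(-31754880/138913) = 31754880/138913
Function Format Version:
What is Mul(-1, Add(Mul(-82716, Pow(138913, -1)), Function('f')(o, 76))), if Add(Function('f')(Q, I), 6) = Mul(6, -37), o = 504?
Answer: Rational(31754880, 138913) ≈ 228.60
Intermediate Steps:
Function('f')(Q, I) = -228 (Function('f')(Q, I) = Add(-6, Mul(6, -37)) = Add(-6, -222) = -228)
Mul(-1, Add(Mul(-82716, Pow(138913, -1)), Function('f')(o, 76))) = Mul(-1, Add(Mul(-82716, Pow(138913, -1)), -228)) = Mul(-1, Add(Mul(-82716, Rational(1, 138913)), -228)) = Mul(-1, Add(Rational(-82716, 138913), -228)) = Mul(-1, Rational(-31754880, 138913)) = Rational(31754880, 138913)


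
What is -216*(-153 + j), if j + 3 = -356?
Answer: 110592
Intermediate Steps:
j = -359 (j = -3 - 356 = -359)
-216*(-153 + j) = -216*(-153 - 359) = -216*(-512) = 110592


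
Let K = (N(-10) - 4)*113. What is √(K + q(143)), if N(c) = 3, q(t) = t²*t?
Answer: √2924094 ≈ 1710.0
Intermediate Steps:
q(t) = t³
K = -113 (K = (3 - 4)*113 = -1*113 = -113)
√(K + q(143)) = √(-113 + 143³) = √(-113 + 2924207) = √2924094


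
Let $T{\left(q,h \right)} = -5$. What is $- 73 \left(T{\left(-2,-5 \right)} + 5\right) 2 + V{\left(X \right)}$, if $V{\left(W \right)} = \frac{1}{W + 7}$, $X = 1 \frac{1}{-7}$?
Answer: $\frac{7}{48} \approx 0.14583$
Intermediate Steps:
$X = - \frac{1}{7}$ ($X = 1 \left(- \frac{1}{7}\right) = - \frac{1}{7} \approx -0.14286$)
$V{\left(W \right)} = \frac{1}{7 + W}$
$- 73 \left(T{\left(-2,-5 \right)} + 5\right) 2 + V{\left(X \right)} = - 73 \left(-5 + 5\right) 2 + \frac{1}{7 - \frac{1}{7}} = - 73 \cdot 0 \cdot 2 + \frac{1}{\frac{48}{7}} = \left(-73\right) 0 + \frac{7}{48} = 0 + \frac{7}{48} = \frac{7}{48}$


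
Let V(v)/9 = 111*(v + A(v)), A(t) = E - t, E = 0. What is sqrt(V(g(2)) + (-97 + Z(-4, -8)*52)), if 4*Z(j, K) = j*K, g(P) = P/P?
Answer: sqrt(319) ≈ 17.861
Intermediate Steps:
g(P) = 1
Z(j, K) = K*j/4 (Z(j, K) = (j*K)/4 = (K*j)/4 = K*j/4)
A(t) = -t (A(t) = 0 - t = -t)
V(v) = 0 (V(v) = 9*(111*(v - v)) = 9*(111*0) = 9*0 = 0)
sqrt(V(g(2)) + (-97 + Z(-4, -8)*52)) = sqrt(0 + (-97 + ((1/4)*(-8)*(-4))*52)) = sqrt(0 + (-97 + 8*52)) = sqrt(0 + (-97 + 416)) = sqrt(0 + 319) = sqrt(319)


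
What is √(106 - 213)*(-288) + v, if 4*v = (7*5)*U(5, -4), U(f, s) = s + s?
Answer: -70 - 288*I*√107 ≈ -70.0 - 2979.1*I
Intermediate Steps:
U(f, s) = 2*s
v = -70 (v = ((7*5)*(2*(-4)))/4 = (35*(-8))/4 = (¼)*(-280) = -70)
√(106 - 213)*(-288) + v = √(106 - 213)*(-288) - 70 = √(-107)*(-288) - 70 = (I*√107)*(-288) - 70 = -288*I*√107 - 70 = -70 - 288*I*√107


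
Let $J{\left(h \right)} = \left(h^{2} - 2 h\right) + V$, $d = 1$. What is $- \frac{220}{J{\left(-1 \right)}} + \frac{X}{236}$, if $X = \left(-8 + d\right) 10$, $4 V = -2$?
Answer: $- \frac{10419}{118} \approx -88.297$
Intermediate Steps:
$V = - \frac{1}{2}$ ($V = \frac{1}{4} \left(-2\right) = - \frac{1}{2} \approx -0.5$)
$J{\left(h \right)} = - \frac{1}{2} + h^{2} - 2 h$ ($J{\left(h \right)} = \left(h^{2} - 2 h\right) - \frac{1}{2} = - \frac{1}{2} + h^{2} - 2 h$)
$X = -70$ ($X = \left(-8 + 1\right) 10 = \left(-7\right) 10 = -70$)
$- \frac{220}{J{\left(-1 \right)}} + \frac{X}{236} = - \frac{220}{- \frac{1}{2} + \left(-1\right)^{2} - -2} - \frac{70}{236} = - \frac{220}{- \frac{1}{2} + 1 + 2} - \frac{35}{118} = - \frac{220}{\frac{5}{2}} - \frac{35}{118} = \left(-220\right) \frac{2}{5} - \frac{35}{118} = -88 - \frac{35}{118} = - \frac{10419}{118}$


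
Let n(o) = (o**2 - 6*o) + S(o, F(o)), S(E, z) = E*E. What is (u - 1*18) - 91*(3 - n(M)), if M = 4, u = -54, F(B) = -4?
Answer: 383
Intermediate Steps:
S(E, z) = E**2
n(o) = -6*o + 2*o**2 (n(o) = (o**2 - 6*o) + o**2 = -6*o + 2*o**2)
(u - 1*18) - 91*(3 - n(M)) = (-54 - 1*18) - 91*(3 - 2*4*(-3 + 4)) = (-54 - 18) - 91*(3 - 2*4) = -72 - 91*(3 - 1*8) = -72 - 91*(3 - 8) = -72 - 91*(-5) = -72 + 455 = 383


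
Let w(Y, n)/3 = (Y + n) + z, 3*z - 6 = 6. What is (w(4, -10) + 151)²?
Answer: 21025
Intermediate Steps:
z = 4 (z = 2 + (⅓)*6 = 2 + 2 = 4)
w(Y, n) = 12 + 3*Y + 3*n (w(Y, n) = 3*((Y + n) + 4) = 3*(4 + Y + n) = 12 + 3*Y + 3*n)
(w(4, -10) + 151)² = ((12 + 3*4 + 3*(-10)) + 151)² = ((12 + 12 - 30) + 151)² = (-6 + 151)² = 145² = 21025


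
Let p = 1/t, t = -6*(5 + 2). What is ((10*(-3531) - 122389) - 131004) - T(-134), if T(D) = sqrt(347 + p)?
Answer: -288703 - sqrt(612066)/42 ≈ -2.8872e+5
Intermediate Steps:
t = -42 (t = -6*7 = -42)
p = -1/42 (p = 1/(-42) = -1/42 ≈ -0.023810)
T(D) = sqrt(612066)/42 (T(D) = sqrt(347 - 1/42) = sqrt(14573/42) = sqrt(612066)/42)
((10*(-3531) - 122389) - 131004) - T(-134) = ((10*(-3531) - 122389) - 131004) - sqrt(612066)/42 = ((-35310 - 122389) - 131004) - sqrt(612066)/42 = (-157699 - 131004) - sqrt(612066)/42 = -288703 - sqrt(612066)/42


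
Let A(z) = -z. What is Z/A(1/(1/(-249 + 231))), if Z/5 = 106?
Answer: 265/9 ≈ 29.444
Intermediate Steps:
Z = 530 (Z = 5*106 = 530)
Z/A(1/(1/(-249 + 231))) = 530/((-1/(1/(-249 + 231)))) = 530/((-1/(1/(-18)))) = 530/((-1/(-1/18))) = 530/((-1*(-18))) = 530/18 = 530*(1/18) = 265/9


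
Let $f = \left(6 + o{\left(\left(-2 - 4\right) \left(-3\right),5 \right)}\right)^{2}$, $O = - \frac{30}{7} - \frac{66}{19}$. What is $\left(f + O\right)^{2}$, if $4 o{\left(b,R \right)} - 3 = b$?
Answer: $\frac{63914412969}{4528384} \approx 14114.0$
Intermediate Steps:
$O = - \frac{1032}{133}$ ($O = \left(-30\right) \frac{1}{7} - \frac{66}{19} = - \frac{30}{7} - \frac{66}{19} = - \frac{1032}{133} \approx -7.7594$)
$o{\left(b,R \right)} = \frac{3}{4} + \frac{b}{4}$
$f = \frac{2025}{16}$ ($f = \left(6 + \left(\frac{3}{4} + \frac{\left(-2 - 4\right) \left(-3\right)}{4}\right)\right)^{2} = \left(6 + \left(\frac{3}{4} + \frac{\left(-6\right) \left(-3\right)}{4}\right)\right)^{2} = \left(6 + \left(\frac{3}{4} + \frac{1}{4} \cdot 18\right)\right)^{2} = \left(6 + \left(\frac{3}{4} + \frac{9}{2}\right)\right)^{2} = \left(6 + \frac{21}{4}\right)^{2} = \left(\frac{45}{4}\right)^{2} = \frac{2025}{16} \approx 126.56$)
$\left(f + O\right)^{2} = \left(\frac{2025}{16} - \frac{1032}{133}\right)^{2} = \left(\frac{252813}{2128}\right)^{2} = \frac{63914412969}{4528384}$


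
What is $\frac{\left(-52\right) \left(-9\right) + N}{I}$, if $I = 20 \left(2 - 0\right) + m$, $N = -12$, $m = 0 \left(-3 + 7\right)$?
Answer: $\frac{57}{5} \approx 11.4$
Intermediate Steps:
$m = 0$ ($m = 0 \cdot 4 = 0$)
$I = 40$ ($I = 20 \left(2 - 0\right) + 0 = 20 \left(2 + 0\right) + 0 = 20 \cdot 2 + 0 = 40 + 0 = 40$)
$\frac{\left(-52\right) \left(-9\right) + N}{I} = \frac{\left(-52\right) \left(-9\right) - 12}{40} = \left(468 - 12\right) \frac{1}{40} = 456 \cdot \frac{1}{40} = \frac{57}{5}$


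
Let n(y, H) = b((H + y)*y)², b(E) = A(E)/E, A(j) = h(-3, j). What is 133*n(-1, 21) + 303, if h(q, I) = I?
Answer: 436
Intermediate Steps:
A(j) = j
b(E) = 1 (b(E) = E/E = 1)
n(y, H) = 1 (n(y, H) = 1² = 1)
133*n(-1, 21) + 303 = 133*1 + 303 = 133 + 303 = 436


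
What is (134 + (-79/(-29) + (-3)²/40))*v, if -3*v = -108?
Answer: 1429749/290 ≈ 4930.2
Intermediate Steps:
v = 36 (v = -⅓*(-108) = 36)
(134 + (-79/(-29) + (-3)²/40))*v = (134 + (-79/(-29) + (-3)²/40))*36 = (134 + (-79*(-1/29) + 9*(1/40)))*36 = (134 + (79/29 + 9/40))*36 = (134 + 3421/1160)*36 = (158861/1160)*36 = 1429749/290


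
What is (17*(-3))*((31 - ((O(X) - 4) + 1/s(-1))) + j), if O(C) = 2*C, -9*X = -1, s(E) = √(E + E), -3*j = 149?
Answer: 2278/3 - 51*I*√2/2 ≈ 759.33 - 36.062*I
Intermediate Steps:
j = -149/3 (j = -⅓*149 = -149/3 ≈ -49.667)
s(E) = √2*√E (s(E) = √(2*E) = √2*√E)
X = ⅑ (X = -⅑*(-1) = ⅑ ≈ 0.11111)
(17*(-3))*((31 - ((O(X) - 4) + 1/s(-1))) + j) = (17*(-3))*((31 - ((2*(⅑) - 4) + 1/(√2*√(-1)))) - 149/3) = -51*((31 - ((2/9 - 4) + 1/(√2*I))) - 149/3) = -51*((31 - (-34/9 + 1/(I*√2))) - 149/3) = -51*((31 - (-34/9 - I*√2/2)) - 149/3) = -51*((31 + (34/9 + I*√2/2)) - 149/3) = -51*((313/9 + I*√2/2) - 149/3) = -51*(-134/9 + I*√2/2) = 2278/3 - 51*I*√2/2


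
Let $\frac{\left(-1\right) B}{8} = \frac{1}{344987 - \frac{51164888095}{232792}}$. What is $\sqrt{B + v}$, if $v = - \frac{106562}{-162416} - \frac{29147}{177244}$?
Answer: $\frac{\sqrt{1351782181350477364959013688225013278490}}{52438381870344440996} \approx 0.70114$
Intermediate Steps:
$B = - \frac{1862336}{29145325609}$ ($B = - \frac{8}{344987 - \frac{51164888095}{232792}} = - \frac{8}{\frac{29145325609}{232792}} = \left(-8\right) \frac{232792}{29145325609} = - \frac{1862336}{29145325609} \approx -6.3898 \cdot 10^{-5}$)
$v = \frac{1769191997}{3598407688}$ ($v = \left(-106562\right) \left(- \frac{1}{162416}\right) - \frac{29147}{177244} = \frac{53281}{81208} - \frac{29147}{177244} = \frac{1769191997}{3598407688} \approx 0.49166$)
$\sqrt{B + v} = \sqrt{- \frac{1862336}{29145325609} + \frac{1769191997}{3598407688}} = \sqrt{\frac{51556975373221912005}{104876763740688881992}} = \frac{\sqrt{1351782181350477364959013688225013278490}}{52438381870344440996}$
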